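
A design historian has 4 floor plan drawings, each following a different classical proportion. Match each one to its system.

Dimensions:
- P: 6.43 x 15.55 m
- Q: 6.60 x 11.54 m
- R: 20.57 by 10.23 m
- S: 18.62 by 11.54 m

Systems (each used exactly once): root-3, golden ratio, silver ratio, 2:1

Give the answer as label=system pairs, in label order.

Ratios: P ≈ 2.418; Q ≈ 1.748; R ≈ 2.011; S ≈ 1.614.
Targets: root-3 ≈ 1.732; golden ratio ≈ 1.618; silver ratio ≈ 2.414; 2:1 ≈ 2.000.

P=silver ratio, Q=root-3, R=2:1, S=golden ratio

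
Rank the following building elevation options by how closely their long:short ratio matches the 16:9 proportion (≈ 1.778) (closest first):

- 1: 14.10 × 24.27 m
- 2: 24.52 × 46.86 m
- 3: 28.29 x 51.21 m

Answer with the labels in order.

1: 24.27/14.10 ≈ 1.721 → |1.721 − 1.778| = 0.057
2: 46.86/24.52 ≈ 1.911 → |1.911 − 1.778| = 0.133
3: 51.21/28.29 ≈ 1.810 → |1.810 − 1.778| = 0.032

3, 1, 2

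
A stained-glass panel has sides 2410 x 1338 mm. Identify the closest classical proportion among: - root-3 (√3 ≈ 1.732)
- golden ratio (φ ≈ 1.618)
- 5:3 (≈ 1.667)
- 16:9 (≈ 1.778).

16:9

2410/1338 ≈ 1.801. Nearest candidates are 16:9 (1.778, off by 0.023) and root-3 (1.732, off by 0.069).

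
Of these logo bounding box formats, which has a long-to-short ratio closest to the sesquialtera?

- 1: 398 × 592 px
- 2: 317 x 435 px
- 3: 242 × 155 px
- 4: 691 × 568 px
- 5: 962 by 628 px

Ratios (long/short): 1 ≈ 1.487; 2 ≈ 1.372; 3 ≈ 1.561; 4 ≈ 1.217; 5 ≈ 1.532.
3:2 ≈ 1.500; option 1 is nearest (Δ 0.013).

1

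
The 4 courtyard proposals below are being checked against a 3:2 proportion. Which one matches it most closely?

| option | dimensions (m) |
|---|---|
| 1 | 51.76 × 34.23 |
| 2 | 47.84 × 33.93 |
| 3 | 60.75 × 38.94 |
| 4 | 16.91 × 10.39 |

Target 3:2 ≈ 1.500.
1: 1.512 (Δ0.012)  2: 1.410 (Δ0.090)  3: 1.560 (Δ0.060)  4: 1.628 (Δ0.128)

1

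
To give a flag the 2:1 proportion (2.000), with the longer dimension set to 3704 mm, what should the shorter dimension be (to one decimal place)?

2:1 = 2.00000.
Shorter side = 3704 ÷ 2.00000 ≈ 1852.000 → 1852.0 mm.

1852.0 mm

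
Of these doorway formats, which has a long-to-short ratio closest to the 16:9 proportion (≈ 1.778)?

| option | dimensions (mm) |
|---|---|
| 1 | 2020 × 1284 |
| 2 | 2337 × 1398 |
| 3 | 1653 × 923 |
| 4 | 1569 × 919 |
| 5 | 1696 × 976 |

3

Ratios (long/short): 1 ≈ 1.573; 2 ≈ 1.672; 3 ≈ 1.791; 4 ≈ 1.707; 5 ≈ 1.738.
16:9 ≈ 1.778; option 3 is nearest (Δ 0.013).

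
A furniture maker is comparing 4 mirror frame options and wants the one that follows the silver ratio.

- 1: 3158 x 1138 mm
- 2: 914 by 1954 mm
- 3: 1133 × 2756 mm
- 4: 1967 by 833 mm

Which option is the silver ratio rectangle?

3

Ratios (long/short): 1 ≈ 2.775; 2 ≈ 2.138; 3 ≈ 2.432; 4 ≈ 2.361.
silver ratio ≈ 2.414; option 3 is nearest (Δ 0.018).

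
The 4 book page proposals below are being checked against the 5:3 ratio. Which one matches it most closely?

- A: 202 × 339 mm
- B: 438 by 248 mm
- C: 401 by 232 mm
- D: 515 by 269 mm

A

Target 5:3 ≈ 1.667.
A: 1.678 (Δ0.011)  B: 1.766 (Δ0.099)  C: 1.728 (Δ0.061)  D: 1.914 (Δ0.247)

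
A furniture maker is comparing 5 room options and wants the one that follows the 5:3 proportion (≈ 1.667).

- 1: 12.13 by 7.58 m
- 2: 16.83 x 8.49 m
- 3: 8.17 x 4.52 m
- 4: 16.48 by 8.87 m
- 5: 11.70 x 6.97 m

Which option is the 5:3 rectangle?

Target 5:3 ≈ 1.667.
1: 1.600 (Δ0.067)  2: 1.982 (Δ0.315)  3: 1.808 (Δ0.141)  4: 1.858 (Δ0.191)  5: 1.679 (Δ0.012)

5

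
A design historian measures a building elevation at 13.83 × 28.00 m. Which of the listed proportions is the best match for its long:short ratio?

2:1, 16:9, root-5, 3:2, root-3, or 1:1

2:1

28.00/13.83 ≈ 2.025. Nearest candidates are 2:1 (2.000, off by 0.025) and root-5 (2.236, off by 0.211).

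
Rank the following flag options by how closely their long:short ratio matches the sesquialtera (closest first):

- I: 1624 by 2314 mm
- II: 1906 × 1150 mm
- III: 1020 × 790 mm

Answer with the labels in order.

I, II, III

Ratios: I = 2314 / 1624 ≈ 1.425; II = 1906 / 1150 ≈ 1.657; III = 1020 / 790 ≈ 1.291.
|Δ from 1.500|: I 0.075; II 0.157; III 0.209.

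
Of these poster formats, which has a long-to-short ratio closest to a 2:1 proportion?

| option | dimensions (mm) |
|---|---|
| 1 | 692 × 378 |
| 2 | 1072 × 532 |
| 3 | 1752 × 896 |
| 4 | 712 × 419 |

2

Ratios (long/short): 1 ≈ 1.831; 2 ≈ 2.015; 3 ≈ 1.955; 4 ≈ 1.699.
2:1 ≈ 2.000; option 2 is nearest (Δ 0.015).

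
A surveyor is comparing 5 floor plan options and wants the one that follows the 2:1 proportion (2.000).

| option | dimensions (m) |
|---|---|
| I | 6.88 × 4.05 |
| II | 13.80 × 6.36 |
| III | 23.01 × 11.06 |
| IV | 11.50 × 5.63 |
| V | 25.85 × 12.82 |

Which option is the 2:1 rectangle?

Target 2:1 ≈ 2.000.
I: 1.699 (Δ0.301)  II: 2.170 (Δ0.170)  III: 2.080 (Δ0.080)  IV: 2.043 (Δ0.043)  V: 2.016 (Δ0.016)

V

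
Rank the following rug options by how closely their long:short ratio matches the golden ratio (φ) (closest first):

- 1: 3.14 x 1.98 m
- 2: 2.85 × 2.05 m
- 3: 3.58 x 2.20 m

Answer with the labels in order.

3, 1, 2

1: 3.14/1.98 ≈ 1.586 → |1.586 − 1.618| = 0.032
2: 2.85/2.05 ≈ 1.390 → |1.390 − 1.618| = 0.228
3: 3.58/2.20 ≈ 1.627 → |1.627 − 1.618| = 0.009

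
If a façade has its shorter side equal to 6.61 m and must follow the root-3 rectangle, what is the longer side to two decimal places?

root-3 ≈ 1.73205.
Longer side = 6.61 × 1.73205 ≈ 11.4489 → 11.45 m.

11.45 m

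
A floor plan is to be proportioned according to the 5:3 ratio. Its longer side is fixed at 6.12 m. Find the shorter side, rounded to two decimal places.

5:3 ≈ 1.66667.
Shorter side = 6.12 ÷ 1.66667 ≈ 3.6720 → 3.67 m.

3.67 m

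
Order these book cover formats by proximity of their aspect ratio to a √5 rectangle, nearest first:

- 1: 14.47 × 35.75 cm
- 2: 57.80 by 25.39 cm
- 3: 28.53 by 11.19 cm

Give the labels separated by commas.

2, 1, 3

Ratios: 1 = 35.75 / 14.47 ≈ 2.471; 2 = 57.80 / 25.39 ≈ 2.276; 3 = 28.53 / 11.19 ≈ 2.550.
|Δ from 2.236|: 1 0.235; 2 0.040; 3 0.314.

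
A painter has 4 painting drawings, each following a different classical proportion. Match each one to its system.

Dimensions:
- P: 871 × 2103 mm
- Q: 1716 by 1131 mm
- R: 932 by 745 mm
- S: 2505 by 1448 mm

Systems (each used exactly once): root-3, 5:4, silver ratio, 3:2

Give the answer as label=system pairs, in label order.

P = 2103/871 ≈ 2.414 → silver ratio (2.414)
Q = 1716/1131 ≈ 1.517 → 3:2 (1.500)
R = 932/745 ≈ 1.251 → 5:4 (1.250)
S = 2505/1448 ≈ 1.730 → root-3 (1.732)

P=silver ratio, Q=3:2, R=5:4, S=root-3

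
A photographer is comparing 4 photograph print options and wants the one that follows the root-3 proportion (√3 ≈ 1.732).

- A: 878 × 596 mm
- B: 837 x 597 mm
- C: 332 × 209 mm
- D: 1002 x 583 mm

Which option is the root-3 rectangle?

D

Ratios (long/short): A ≈ 1.473; B ≈ 1.402; C ≈ 1.589; D ≈ 1.719.
root-3 ≈ 1.732; option D is nearest (Δ 0.013).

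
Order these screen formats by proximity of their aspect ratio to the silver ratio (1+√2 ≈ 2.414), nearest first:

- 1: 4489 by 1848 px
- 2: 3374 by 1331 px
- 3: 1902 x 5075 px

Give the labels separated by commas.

Ratios: 1 = 4489 / 1848 ≈ 2.429; 2 = 3374 / 1331 ≈ 2.535; 3 = 5075 / 1902 ≈ 2.668.
|Δ from 2.414|: 1 0.015; 2 0.121; 3 0.254.

1, 2, 3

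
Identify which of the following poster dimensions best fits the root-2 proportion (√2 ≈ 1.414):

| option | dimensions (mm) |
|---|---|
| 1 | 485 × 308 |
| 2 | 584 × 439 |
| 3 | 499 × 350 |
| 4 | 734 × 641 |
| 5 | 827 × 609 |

3

Ratios (long/short): 1 ≈ 1.575; 2 ≈ 1.330; 3 ≈ 1.426; 4 ≈ 1.145; 5 ≈ 1.358.
root-2 ≈ 1.414; option 3 is nearest (Δ 0.012).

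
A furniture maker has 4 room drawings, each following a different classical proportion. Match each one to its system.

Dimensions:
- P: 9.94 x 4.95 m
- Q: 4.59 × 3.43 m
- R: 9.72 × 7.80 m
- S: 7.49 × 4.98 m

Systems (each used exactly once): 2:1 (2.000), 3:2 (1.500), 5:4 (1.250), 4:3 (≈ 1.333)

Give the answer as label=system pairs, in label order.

P = 9.94/4.95 ≈ 2.008 → 2:1 (2.000)
Q = 4.59/3.43 ≈ 1.338 → 4:3 (1.333)
R = 9.72/7.80 ≈ 1.246 → 5:4 (1.250)
S = 7.49/4.98 ≈ 1.504 → 3:2 (1.500)

P=2:1, Q=4:3, R=5:4, S=3:2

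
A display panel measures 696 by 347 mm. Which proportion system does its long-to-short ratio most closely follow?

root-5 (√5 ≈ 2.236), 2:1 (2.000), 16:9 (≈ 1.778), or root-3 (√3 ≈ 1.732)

Ratio = 696 / 347 ≈ 2.006.
Distances: root-5 2.236 (Δ 0.230); 2:1 2.000 (Δ 0.006); 16:9 1.778 (Δ 0.228); root-3 1.732 (Δ 0.274).

2:1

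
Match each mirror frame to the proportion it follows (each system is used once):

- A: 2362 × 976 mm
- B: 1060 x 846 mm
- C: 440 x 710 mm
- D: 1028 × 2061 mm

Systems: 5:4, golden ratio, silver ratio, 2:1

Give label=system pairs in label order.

A=silver ratio, B=5:4, C=golden ratio, D=2:1

A = 2362/976 ≈ 2.420 → silver ratio (2.414)
B = 1060/846 ≈ 1.253 → 5:4 (1.250)
C = 710/440 ≈ 1.614 → golden ratio (1.618)
D = 2061/1028 ≈ 2.005 → 2:1 (2.000)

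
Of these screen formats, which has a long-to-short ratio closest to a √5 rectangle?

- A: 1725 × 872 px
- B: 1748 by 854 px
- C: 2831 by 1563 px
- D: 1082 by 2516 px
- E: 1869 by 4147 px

Ratios (long/short): A ≈ 1.978; B ≈ 2.047; C ≈ 1.811; D ≈ 2.325; E ≈ 2.219.
root-5 ≈ 2.236; option E is nearest (Δ 0.017).

E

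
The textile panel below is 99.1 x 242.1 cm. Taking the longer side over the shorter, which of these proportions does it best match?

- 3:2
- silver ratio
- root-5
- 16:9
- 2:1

silver ratio

242.1/99.1 ≈ 2.443. Nearest candidates are silver ratio (2.414, off by 0.029) and root-5 (2.236, off by 0.207).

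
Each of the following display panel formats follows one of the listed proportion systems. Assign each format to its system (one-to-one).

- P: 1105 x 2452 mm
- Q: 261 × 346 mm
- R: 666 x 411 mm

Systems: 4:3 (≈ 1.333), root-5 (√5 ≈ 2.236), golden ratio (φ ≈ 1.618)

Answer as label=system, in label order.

P = 2452/1105 ≈ 2.219 → root-5 (2.236)
Q = 346/261 ≈ 1.326 → 4:3 (1.333)
R = 666/411 ≈ 1.620 → golden ratio (1.618)

P=root-5, Q=4:3, R=golden ratio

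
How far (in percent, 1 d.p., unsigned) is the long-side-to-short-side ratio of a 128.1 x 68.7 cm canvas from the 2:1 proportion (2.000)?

6.8%

Ratio = 128.1 / 68.7 ≈ 1.8646.
Ideal 2:1 = 2.0000. |1.8646 − 2.0000| / 2.0000 ≈ 6.77% → 6.8%.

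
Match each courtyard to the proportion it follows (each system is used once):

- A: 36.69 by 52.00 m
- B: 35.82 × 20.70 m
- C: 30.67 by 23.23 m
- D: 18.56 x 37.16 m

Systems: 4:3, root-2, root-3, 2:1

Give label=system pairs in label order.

Ratios: A ≈ 1.417; B ≈ 1.730; C ≈ 1.320; D ≈ 2.002.
Targets: 4:3 ≈ 1.333; root-2 ≈ 1.414; root-3 ≈ 1.732; 2:1 ≈ 2.000.

A=root-2, B=root-3, C=4:3, D=2:1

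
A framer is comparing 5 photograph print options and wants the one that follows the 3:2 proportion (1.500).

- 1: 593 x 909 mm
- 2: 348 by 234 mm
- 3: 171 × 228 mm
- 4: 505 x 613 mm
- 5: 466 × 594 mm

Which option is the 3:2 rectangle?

2

Target 3:2 ≈ 1.500.
1: 1.533 (Δ0.033)  2: 1.487 (Δ0.013)  3: 1.333 (Δ0.167)  4: 1.214 (Δ0.286)  5: 1.275 (Δ0.225)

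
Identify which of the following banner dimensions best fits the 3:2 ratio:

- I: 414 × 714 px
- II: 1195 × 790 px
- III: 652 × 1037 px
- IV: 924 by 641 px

Target 3:2 ≈ 1.500.
I: 1.725 (Δ0.225)  II: 1.513 (Δ0.013)  III: 1.590 (Δ0.090)  IV: 1.441 (Δ0.059)

II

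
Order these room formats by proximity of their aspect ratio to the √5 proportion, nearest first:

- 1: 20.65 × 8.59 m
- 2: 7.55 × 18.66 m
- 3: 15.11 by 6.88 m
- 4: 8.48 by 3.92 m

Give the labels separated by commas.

1: 20.65/8.59 ≈ 2.404 → |2.404 − 2.236| = 0.168
2: 18.66/7.55 ≈ 2.472 → |2.472 − 2.236| = 0.236
3: 15.11/6.88 ≈ 2.196 → |2.196 − 2.236| = 0.040
4: 8.48/3.92 ≈ 2.163 → |2.163 − 2.236| = 0.073

3, 4, 1, 2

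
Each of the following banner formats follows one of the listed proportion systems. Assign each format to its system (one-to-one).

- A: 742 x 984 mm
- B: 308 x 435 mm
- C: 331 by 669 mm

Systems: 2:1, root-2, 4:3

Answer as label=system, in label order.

A=4:3, B=root-2, C=2:1

A = 984/742 ≈ 1.326 → 4:3 (1.333)
B = 435/308 ≈ 1.412 → root-2 (1.414)
C = 669/331 ≈ 2.021 → 2:1 (2.000)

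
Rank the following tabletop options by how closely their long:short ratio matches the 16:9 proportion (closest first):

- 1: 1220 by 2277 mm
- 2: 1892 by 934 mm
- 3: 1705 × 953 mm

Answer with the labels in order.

Ratios: 1 = 2277 / 1220 ≈ 1.866; 2 = 1892 / 934 ≈ 2.026; 3 = 1705 / 953 ≈ 1.789.
|Δ from 1.778|: 1 0.088; 2 0.248; 3 0.011.

3, 1, 2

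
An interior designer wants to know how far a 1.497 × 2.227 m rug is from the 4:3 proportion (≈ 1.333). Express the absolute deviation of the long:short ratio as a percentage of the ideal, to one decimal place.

11.6%

Ratio = 2.227 / 1.497 ≈ 1.4876.
Ideal 4:3 ≈ 1.3333. |1.4876 − 1.3333| / 1.3333 ≈ 11.57% → 11.6%.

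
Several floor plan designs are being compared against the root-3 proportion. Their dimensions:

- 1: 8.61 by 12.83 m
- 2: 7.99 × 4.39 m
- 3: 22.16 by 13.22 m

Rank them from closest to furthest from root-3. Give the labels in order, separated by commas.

Ratios: 1 = 12.83 / 8.61 ≈ 1.490; 2 = 7.99 / 4.39 ≈ 1.820; 3 = 22.16 / 13.22 ≈ 1.676.
|Δ from 1.732|: 1 0.242; 2 0.088; 3 0.056.

3, 2, 1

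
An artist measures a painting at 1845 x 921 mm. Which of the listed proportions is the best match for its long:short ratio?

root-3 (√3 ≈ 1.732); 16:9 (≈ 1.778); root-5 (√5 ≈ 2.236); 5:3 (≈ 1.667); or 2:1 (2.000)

1845/921 ≈ 2.003. Nearest candidates are 2:1 (2.000, off by 0.003) and 16:9 (1.778, off by 0.225).

2:1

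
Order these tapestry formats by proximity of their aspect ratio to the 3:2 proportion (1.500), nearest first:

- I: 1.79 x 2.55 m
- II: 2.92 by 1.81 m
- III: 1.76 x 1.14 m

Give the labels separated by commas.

III, I, II

Ratios: I = 2.55 / 1.79 ≈ 1.425; II = 2.92 / 1.81 ≈ 1.613; III = 1.76 / 1.14 ≈ 1.544.
|Δ from 1.500|: I 0.075; II 0.113; III 0.044.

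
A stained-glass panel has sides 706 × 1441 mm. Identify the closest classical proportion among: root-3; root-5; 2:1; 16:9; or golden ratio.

2:1

1441/706 ≈ 2.041. Nearest candidates are 2:1 (2.000, off by 0.041) and root-5 (2.236, off by 0.195).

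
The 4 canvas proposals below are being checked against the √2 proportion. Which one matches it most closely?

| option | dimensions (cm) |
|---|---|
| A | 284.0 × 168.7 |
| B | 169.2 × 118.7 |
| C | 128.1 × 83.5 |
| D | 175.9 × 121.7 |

Ratios (long/short): A ≈ 1.683; B ≈ 1.425; C ≈ 1.534; D ≈ 1.445.
root-2 ≈ 1.414; option B is nearest (Δ 0.011).

B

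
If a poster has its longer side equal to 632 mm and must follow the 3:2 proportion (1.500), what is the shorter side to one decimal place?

421.3 mm

3:2 = 1.50000.
Shorter side = 632 ÷ 1.50000 ≈ 421.333 → 421.3 mm.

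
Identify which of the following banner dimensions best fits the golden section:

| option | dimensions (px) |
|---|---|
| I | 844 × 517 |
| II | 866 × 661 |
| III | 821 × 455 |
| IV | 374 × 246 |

Ratios (long/short): I ≈ 1.632; II ≈ 1.310; III ≈ 1.804; IV ≈ 1.520.
golden ratio ≈ 1.618; option I is nearest (Δ 0.014).

I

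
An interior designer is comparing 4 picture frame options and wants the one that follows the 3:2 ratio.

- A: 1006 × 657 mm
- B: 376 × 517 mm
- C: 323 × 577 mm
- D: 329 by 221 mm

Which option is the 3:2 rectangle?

Ratios (long/short): A ≈ 1.531; B ≈ 1.375; C ≈ 1.786; D ≈ 1.489.
3:2 ≈ 1.500; option D is nearest (Δ 0.011).

D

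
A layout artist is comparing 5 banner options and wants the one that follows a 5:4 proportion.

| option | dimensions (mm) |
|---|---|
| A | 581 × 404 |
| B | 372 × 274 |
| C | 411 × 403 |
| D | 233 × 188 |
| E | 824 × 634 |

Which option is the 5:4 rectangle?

Ratios (long/short): A ≈ 1.438; B ≈ 1.358; C ≈ 1.020; D ≈ 1.239; E ≈ 1.300.
5:4 ≈ 1.250; option D is nearest (Δ 0.011).

D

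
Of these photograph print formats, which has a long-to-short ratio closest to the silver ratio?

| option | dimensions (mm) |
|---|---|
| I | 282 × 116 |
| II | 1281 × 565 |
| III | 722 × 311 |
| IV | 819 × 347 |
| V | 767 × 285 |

Ratios (long/short): I ≈ 2.431; II ≈ 2.267; III ≈ 2.322; IV ≈ 2.360; V ≈ 2.691.
silver ratio ≈ 2.414; option I is nearest (Δ 0.017).

I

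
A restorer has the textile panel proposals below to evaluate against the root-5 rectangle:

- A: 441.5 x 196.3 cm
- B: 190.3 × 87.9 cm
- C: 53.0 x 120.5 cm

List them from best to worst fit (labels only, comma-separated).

A: 441.5/196.3 ≈ 2.249 → |2.249 − 2.236| = 0.013
B: 190.3/87.9 ≈ 2.165 → |2.165 − 2.236| = 0.071
C: 120.5/53.0 ≈ 2.274 → |2.274 − 2.236| = 0.038

A, C, B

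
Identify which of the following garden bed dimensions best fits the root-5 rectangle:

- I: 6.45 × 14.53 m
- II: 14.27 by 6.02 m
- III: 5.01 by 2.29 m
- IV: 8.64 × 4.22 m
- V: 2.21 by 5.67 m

Ratios (long/short): I ≈ 2.253; II ≈ 2.370; III ≈ 2.188; IV ≈ 2.047; V ≈ 2.566.
root-5 ≈ 2.236; option I is nearest (Δ 0.017).

I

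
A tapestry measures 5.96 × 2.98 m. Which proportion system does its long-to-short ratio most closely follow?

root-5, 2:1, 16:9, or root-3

2:1

Ratio = 5.96 / 2.98 ≈ 2.000.
Distances: root-5 2.236 (Δ 0.236); 2:1 2.000 (Δ 0.000); 16:9 1.778 (Δ 0.222); root-3 1.732 (Δ 0.268).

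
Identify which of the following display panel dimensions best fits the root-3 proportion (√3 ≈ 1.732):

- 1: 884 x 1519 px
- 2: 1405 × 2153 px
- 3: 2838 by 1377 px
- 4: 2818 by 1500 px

1

Target root-3 ≈ 1.732.
1: 1.718 (Δ0.014)  2: 1.532 (Δ0.200)  3: 2.061 (Δ0.329)  4: 1.879 (Δ0.147)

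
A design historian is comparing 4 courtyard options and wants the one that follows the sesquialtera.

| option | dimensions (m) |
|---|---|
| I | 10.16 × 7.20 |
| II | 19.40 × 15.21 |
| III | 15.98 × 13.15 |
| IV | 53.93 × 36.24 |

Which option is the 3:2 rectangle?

IV

Ratios (long/short): I ≈ 1.411; II ≈ 1.275; III ≈ 1.215; IV ≈ 1.488.
3:2 ≈ 1.500; option IV is nearest (Δ 0.012).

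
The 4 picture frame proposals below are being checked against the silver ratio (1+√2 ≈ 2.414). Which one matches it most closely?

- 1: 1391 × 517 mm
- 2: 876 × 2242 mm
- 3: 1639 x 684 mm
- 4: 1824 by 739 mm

Ratios (long/short): 1 ≈ 2.691; 2 ≈ 2.559; 3 ≈ 2.396; 4 ≈ 2.468.
silver ratio ≈ 2.414; option 3 is nearest (Δ 0.018).

3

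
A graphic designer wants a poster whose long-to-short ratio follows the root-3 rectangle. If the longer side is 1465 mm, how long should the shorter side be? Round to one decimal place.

845.8 mm

root-3 ≈ 1.73205.
Shorter side = 1465 ÷ 1.73205 ≈ 845.819 → 845.8 mm.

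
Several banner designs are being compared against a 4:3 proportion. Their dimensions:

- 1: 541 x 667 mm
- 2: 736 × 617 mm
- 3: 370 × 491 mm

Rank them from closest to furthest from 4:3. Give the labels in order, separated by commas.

3, 1, 2

1: 667/541 ≈ 1.233 → |1.233 − 1.333| = 0.100
2: 736/617 ≈ 1.193 → |1.193 − 1.333| = 0.140
3: 491/370 ≈ 1.327 → |1.327 − 1.333| = 0.006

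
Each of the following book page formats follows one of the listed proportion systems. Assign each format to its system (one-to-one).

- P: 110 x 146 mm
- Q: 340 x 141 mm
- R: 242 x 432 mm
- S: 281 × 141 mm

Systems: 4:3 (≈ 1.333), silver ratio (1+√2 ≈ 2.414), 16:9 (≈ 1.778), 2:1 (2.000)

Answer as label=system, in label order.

P=4:3, Q=silver ratio, R=16:9, S=2:1

P = 146/110 ≈ 1.327 → 4:3 (1.333)
Q = 340/141 ≈ 2.411 → silver ratio (2.414)
R = 432/242 ≈ 1.785 → 16:9 (1.778)
S = 281/141 ≈ 1.993 → 2:1 (2.000)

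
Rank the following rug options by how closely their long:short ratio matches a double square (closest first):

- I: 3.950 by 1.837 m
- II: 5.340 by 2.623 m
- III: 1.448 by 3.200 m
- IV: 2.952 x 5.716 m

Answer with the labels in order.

Ratios: I = 3.950 / 1.837 ≈ 2.150; II = 5.340 / 2.623 ≈ 2.036; III = 3.200 / 1.448 ≈ 2.210; IV = 5.716 / 2.952 ≈ 1.936.
|Δ from 2.000|: I 0.150; II 0.036; III 0.210; IV 0.064.

II, IV, I, III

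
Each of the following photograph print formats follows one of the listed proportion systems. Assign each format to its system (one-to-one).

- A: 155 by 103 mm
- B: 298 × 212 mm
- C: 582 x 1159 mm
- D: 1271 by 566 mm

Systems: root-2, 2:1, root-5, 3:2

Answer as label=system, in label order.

A = 155/103 ≈ 1.505 → 3:2 (1.500)
B = 298/212 ≈ 1.406 → root-2 (1.414)
C = 1159/582 ≈ 1.991 → 2:1 (2.000)
D = 1271/566 ≈ 2.246 → root-5 (2.236)

A=3:2, B=root-2, C=2:1, D=root-5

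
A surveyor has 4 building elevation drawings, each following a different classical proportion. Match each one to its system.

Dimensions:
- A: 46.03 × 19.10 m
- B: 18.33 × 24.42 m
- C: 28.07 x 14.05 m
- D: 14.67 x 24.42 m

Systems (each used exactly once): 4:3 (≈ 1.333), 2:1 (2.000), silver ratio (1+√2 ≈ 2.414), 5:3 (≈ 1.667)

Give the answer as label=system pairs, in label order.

Ratios: A ≈ 2.410; B ≈ 1.332; C ≈ 1.998; D ≈ 1.665.
Targets: 4:3 ≈ 1.333; 2:1 ≈ 2.000; silver ratio ≈ 2.414; 5:3 ≈ 1.667.

A=silver ratio, B=4:3, C=2:1, D=5:3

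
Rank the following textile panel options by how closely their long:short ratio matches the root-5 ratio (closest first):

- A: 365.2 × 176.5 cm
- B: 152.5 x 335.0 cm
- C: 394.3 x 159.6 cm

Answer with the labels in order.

A: 365.2/176.5 ≈ 2.069 → |2.069 − 2.236| = 0.167
B: 335.0/152.5 ≈ 2.197 → |2.197 − 2.236| = 0.039
C: 394.3/159.6 ≈ 2.471 → |2.471 − 2.236| = 0.235

B, A, C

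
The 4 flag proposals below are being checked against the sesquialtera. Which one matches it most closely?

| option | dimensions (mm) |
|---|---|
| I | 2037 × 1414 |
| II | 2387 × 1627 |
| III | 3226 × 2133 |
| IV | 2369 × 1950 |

Ratios (long/short): I ≈ 1.441; II ≈ 1.467; III ≈ 1.512; IV ≈ 1.215.
3:2 ≈ 1.500; option III is nearest (Δ 0.012).

III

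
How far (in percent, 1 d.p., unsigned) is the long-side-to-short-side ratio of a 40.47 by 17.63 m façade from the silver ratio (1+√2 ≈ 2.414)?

Ratio = 40.47 / 17.63 ≈ 2.2955.
Ideal silver ratio ≈ 2.4142. |2.2955 − 2.4142| / 2.4142 ≈ 4.92% → 4.9%.

4.9%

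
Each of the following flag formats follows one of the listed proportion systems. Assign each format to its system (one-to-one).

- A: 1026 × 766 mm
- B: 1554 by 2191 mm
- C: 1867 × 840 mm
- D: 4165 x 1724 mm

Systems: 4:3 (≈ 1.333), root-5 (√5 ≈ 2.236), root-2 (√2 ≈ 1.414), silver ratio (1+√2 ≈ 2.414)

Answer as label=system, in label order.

Ratios: A ≈ 1.339; B ≈ 1.410; C ≈ 2.223; D ≈ 2.416.
Targets: 4:3 ≈ 1.333; root-5 ≈ 2.236; root-2 ≈ 1.414; silver ratio ≈ 2.414.

A=4:3, B=root-2, C=root-5, D=silver ratio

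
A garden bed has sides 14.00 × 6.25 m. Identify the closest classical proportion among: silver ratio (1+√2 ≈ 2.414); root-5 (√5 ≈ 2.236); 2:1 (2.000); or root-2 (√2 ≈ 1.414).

root-5

Ratio = 14.00 / 6.25 ≈ 2.240.
Distances: silver ratio 2.414 (Δ 0.174); root-5 2.236 (Δ 0.004); 2:1 2.000 (Δ 0.240); root-2 1.414 (Δ 0.826).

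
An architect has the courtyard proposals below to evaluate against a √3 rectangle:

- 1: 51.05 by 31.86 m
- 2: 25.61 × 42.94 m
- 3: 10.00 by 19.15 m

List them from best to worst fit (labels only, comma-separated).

Ratios: 1 = 51.05 / 31.86 ≈ 1.602; 2 = 42.94 / 25.61 ≈ 1.677; 3 = 19.15 / 10.00 ≈ 1.915.
|Δ from 1.732|: 1 0.130; 2 0.055; 3 0.183.

2, 1, 3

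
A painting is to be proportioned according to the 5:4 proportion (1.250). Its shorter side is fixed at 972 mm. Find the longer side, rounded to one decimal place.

1215.0 mm

5:4 = 1.25000.
Longer side = 972 × 1.25000 ≈ 1215.000 → 1215.0 mm.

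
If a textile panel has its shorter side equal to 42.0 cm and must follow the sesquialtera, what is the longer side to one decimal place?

3:2 = 1.50000.
Longer side = 42.0 × 1.50000 ≈ 63.000 → 63.0 cm.

63.0 cm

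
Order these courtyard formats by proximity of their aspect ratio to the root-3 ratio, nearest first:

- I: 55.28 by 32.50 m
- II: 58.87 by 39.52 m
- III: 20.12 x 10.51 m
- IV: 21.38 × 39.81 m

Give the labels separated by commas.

I, IV, III, II

I: 55.28/32.50 ≈ 1.701 → |1.701 − 1.732| = 0.031
II: 58.87/39.52 ≈ 1.490 → |1.490 − 1.732| = 0.242
III: 20.12/10.51 ≈ 1.914 → |1.914 − 1.732| = 0.182
IV: 39.81/21.38 ≈ 1.862 → |1.862 − 1.732| = 0.130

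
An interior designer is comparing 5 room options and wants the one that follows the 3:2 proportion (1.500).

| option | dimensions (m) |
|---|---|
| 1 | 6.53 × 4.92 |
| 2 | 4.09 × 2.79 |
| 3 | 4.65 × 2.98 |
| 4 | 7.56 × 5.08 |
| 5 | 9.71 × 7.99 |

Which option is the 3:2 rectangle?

Target 3:2 ≈ 1.500.
1: 1.327 (Δ0.173)  2: 1.466 (Δ0.034)  3: 1.560 (Δ0.060)  4: 1.488 (Δ0.012)  5: 1.215 (Δ0.285)

4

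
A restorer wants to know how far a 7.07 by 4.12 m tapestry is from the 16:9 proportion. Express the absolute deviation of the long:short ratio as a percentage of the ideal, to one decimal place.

3.5%

Ratio = 7.07 / 4.12 ≈ 1.7160.
Ideal 16:9 ≈ 1.7778. |1.7160 − 1.7778| / 1.7778 ≈ 3.48% → 3.5%.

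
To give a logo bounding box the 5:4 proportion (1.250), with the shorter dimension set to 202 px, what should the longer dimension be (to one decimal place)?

5:4 = 1.25000.
Longer side = 202 × 1.25000 ≈ 252.500 → 252.5 px.

252.5 px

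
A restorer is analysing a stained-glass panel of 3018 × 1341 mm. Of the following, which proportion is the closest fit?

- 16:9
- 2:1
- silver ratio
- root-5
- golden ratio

3018/1341 ≈ 2.251. Nearest candidates are root-5 (2.236, off by 0.015) and silver ratio (2.414, off by 0.163).

root-5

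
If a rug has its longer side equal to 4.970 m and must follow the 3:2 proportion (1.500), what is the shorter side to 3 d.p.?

3.313 m

3:2 = 1.50000.
Shorter side = 4.970 ÷ 1.50000 ≈ 3.31333 → 3.313 m.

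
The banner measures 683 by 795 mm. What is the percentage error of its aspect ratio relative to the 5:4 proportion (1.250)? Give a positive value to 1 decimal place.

6.9%

Ratio = 795 / 683 ≈ 1.1640.
Ideal 5:4 = 1.2500. |1.1640 − 1.2500| / 1.2500 ≈ 6.88% → 6.9%.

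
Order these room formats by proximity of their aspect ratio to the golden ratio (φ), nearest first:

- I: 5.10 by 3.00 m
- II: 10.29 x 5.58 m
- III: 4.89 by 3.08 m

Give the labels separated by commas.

Ratios: I = 5.10 / 3.00 ≈ 1.700; II = 10.29 / 5.58 ≈ 1.844; III = 4.89 / 3.08 ≈ 1.588.
|Δ from 1.618|: I 0.082; II 0.226; III 0.030.

III, I, II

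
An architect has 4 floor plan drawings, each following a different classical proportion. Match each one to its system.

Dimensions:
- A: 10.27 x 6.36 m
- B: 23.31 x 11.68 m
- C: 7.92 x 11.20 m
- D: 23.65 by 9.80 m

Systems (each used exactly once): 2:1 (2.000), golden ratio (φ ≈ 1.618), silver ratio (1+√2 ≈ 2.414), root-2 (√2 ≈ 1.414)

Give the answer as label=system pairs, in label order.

A=golden ratio, B=2:1, C=root-2, D=silver ratio

Ratios: A ≈ 1.615; B ≈ 1.996; C ≈ 1.414; D ≈ 2.413.
Targets: 2:1 ≈ 2.000; golden ratio ≈ 1.618; silver ratio ≈ 2.414; root-2 ≈ 1.414.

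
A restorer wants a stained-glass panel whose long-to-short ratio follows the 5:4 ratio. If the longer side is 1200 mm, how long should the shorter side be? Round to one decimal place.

960.0 mm

5:4 = 1.25000.
Shorter side = 1200 ÷ 1.25000 ≈ 960.000 → 960.0 mm.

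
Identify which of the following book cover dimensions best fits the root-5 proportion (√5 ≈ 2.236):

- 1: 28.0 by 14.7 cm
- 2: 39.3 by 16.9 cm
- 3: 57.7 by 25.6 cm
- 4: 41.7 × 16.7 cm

Target root-5 ≈ 2.236.
1: 1.905 (Δ0.331)  2: 2.325 (Δ0.089)  3: 2.254 (Δ0.018)  4: 2.497 (Δ0.261)

3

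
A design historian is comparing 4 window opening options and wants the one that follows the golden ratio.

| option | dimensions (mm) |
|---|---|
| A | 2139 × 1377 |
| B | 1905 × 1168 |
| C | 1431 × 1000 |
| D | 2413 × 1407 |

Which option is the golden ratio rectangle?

Target golden ratio ≈ 1.618.
A: 1.553 (Δ0.065)  B: 1.631 (Δ0.013)  C: 1.431 (Δ0.187)  D: 1.715 (Δ0.097)

B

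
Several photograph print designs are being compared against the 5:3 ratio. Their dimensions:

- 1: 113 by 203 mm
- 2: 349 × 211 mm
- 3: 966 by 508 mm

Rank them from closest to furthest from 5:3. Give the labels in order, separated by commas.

1: 203/113 ≈ 1.796 → |1.796 − 1.667| = 0.129
2: 349/211 ≈ 1.654 → |1.654 − 1.667| = 0.013
3: 966/508 ≈ 1.902 → |1.902 − 1.667| = 0.235

2, 1, 3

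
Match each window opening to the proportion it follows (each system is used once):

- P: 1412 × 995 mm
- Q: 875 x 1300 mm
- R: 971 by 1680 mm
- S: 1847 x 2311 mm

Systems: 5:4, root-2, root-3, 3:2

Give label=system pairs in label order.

P = 1412/995 ≈ 1.419 → root-2 (1.414)
Q = 1300/875 ≈ 1.486 → 3:2 (1.500)
R = 1680/971 ≈ 1.730 → root-3 (1.732)
S = 2311/1847 ≈ 1.251 → 5:4 (1.250)

P=root-2, Q=3:2, R=root-3, S=5:4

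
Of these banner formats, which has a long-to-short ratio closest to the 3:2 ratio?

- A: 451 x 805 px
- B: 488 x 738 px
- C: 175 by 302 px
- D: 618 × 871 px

B

Ratios (long/short): A ≈ 1.785; B ≈ 1.512; C ≈ 1.726; D ≈ 1.409.
3:2 ≈ 1.500; option B is nearest (Δ 0.012).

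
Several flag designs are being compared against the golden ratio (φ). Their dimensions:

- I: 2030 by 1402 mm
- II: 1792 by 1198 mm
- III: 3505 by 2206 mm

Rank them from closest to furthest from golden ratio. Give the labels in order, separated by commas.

I: 2030/1402 ≈ 1.448 → |1.448 − 1.618| = 0.170
II: 1792/1198 ≈ 1.496 → |1.496 − 1.618| = 0.122
III: 3505/2206 ≈ 1.589 → |1.589 − 1.618| = 0.029

III, II, I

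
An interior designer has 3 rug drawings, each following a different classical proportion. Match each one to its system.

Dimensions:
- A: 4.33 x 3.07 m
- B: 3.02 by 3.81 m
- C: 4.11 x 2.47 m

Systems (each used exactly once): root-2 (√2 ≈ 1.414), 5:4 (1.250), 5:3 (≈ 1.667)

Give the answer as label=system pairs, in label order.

A=root-2, B=5:4, C=5:3

A = 4.33/3.07 ≈ 1.410 → root-2 (1.414)
B = 3.81/3.02 ≈ 1.262 → 5:4 (1.250)
C = 4.11/2.47 ≈ 1.664 → 5:3 (1.667)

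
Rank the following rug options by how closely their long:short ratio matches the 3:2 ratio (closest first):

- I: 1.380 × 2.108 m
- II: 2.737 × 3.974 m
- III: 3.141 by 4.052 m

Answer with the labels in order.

I: 2.108/1.380 ≈ 1.528 → |1.528 − 1.500| = 0.028
II: 3.974/2.737 ≈ 1.452 → |1.452 − 1.500| = 0.048
III: 4.052/3.141 ≈ 1.290 → |1.290 − 1.500| = 0.210

I, II, III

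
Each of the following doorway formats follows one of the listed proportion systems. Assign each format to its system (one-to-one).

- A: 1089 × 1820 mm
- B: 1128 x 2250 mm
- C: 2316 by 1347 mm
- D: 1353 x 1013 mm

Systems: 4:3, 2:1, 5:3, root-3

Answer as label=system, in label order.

Ratios: A ≈ 1.671; B ≈ 1.995; C ≈ 1.719; D ≈ 1.336.
Targets: 4:3 ≈ 1.333; 2:1 ≈ 2.000; 5:3 ≈ 1.667; root-3 ≈ 1.732.

A=5:3, B=2:1, C=root-3, D=4:3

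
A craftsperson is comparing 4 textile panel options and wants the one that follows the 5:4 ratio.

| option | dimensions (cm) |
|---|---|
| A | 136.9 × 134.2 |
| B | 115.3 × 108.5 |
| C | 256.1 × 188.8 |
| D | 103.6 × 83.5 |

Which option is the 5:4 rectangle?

Target 5:4 ≈ 1.250.
A: 1.020 (Δ0.230)  B: 1.063 (Δ0.187)  C: 1.356 (Δ0.106)  D: 1.241 (Δ0.009)

D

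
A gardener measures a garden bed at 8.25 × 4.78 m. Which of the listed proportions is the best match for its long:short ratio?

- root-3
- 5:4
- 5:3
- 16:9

Ratio = 8.25 / 4.78 ≈ 1.726.
Distances: root-3 1.732 (Δ 0.006); 5:4 1.250 (Δ 0.476); 5:3 1.667 (Δ 0.059); 16:9 1.778 (Δ 0.052).

root-3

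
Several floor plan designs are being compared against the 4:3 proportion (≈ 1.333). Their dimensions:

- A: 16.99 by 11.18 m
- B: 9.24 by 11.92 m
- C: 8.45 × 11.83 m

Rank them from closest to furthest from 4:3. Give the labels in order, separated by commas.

B, C, A

Ratios: A = 16.99 / 11.18 ≈ 1.520; B = 11.92 / 9.24 ≈ 1.290; C = 11.83 / 8.45 ≈ 1.400.
|Δ from 1.333|: A 0.187; B 0.043; C 0.067.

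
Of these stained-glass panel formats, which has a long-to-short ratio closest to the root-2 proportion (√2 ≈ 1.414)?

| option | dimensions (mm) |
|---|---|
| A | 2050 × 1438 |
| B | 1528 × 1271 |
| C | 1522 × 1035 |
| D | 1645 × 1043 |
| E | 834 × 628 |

Ratios (long/short): A ≈ 1.426; B ≈ 1.202; C ≈ 1.471; D ≈ 1.577; E ≈ 1.328.
root-2 ≈ 1.414; option A is nearest (Δ 0.012).

A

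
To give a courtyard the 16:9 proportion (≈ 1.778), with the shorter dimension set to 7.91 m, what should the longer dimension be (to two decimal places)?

16:9 ≈ 1.77778.
Longer side = 7.91 × 1.77778 ≈ 14.0622 → 14.06 m.

14.06 m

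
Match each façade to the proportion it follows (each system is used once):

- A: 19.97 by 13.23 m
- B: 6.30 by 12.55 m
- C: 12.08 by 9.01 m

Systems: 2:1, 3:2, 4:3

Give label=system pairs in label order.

A=3:2, B=2:1, C=4:3

A = 19.97/13.23 ≈ 1.509 → 3:2 (1.500)
B = 12.55/6.30 ≈ 1.992 → 2:1 (2.000)
C = 12.08/9.01 ≈ 1.341 → 4:3 (1.333)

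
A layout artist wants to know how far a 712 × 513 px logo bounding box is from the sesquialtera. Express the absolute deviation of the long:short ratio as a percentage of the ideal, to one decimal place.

7.5%

Ratio = 712 / 513 ≈ 1.3879.
Ideal 3:2 = 1.5000. |1.3879 − 1.5000| / 1.5000 ≈ 7.47% → 7.5%.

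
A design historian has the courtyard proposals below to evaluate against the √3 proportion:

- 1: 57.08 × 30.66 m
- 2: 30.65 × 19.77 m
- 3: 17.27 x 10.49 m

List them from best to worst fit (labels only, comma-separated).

1: 57.08/30.66 ≈ 1.862 → |1.862 − 1.732| = 0.130
2: 30.65/19.77 ≈ 1.550 → |1.550 − 1.732| = 0.182
3: 17.27/10.49 ≈ 1.646 → |1.646 − 1.732| = 0.086

3, 1, 2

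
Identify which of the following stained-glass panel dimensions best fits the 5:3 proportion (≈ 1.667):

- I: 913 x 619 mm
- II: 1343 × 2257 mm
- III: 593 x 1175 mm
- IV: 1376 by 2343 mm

Ratios (long/short): I ≈ 1.475; II ≈ 1.681; III ≈ 1.981; IV ≈ 1.703.
5:3 ≈ 1.667; option II is nearest (Δ 0.014).

II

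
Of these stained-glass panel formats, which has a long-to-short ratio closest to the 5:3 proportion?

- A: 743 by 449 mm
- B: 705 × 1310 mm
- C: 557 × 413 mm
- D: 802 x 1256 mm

Ratios (long/short): A ≈ 1.655; B ≈ 1.858; C ≈ 1.349; D ≈ 1.566.
5:3 ≈ 1.667; option A is nearest (Δ 0.012).

A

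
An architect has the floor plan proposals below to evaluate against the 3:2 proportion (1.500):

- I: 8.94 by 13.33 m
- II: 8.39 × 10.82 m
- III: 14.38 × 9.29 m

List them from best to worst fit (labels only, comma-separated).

I, III, II

I: 13.33/8.94 ≈ 1.491 → |1.491 − 1.500| = 0.009
II: 10.82/8.39 ≈ 1.290 → |1.290 − 1.500| = 0.210
III: 14.38/9.29 ≈ 1.548 → |1.548 − 1.500| = 0.048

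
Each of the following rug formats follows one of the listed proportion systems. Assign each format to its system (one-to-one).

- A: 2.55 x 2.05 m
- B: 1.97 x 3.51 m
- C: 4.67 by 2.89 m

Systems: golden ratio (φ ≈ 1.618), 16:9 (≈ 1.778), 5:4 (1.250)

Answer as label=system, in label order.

Ratios: A ≈ 1.244; B ≈ 1.782; C ≈ 1.616.
Targets: golden ratio ≈ 1.618; 16:9 ≈ 1.778; 5:4 ≈ 1.250.

A=5:4, B=16:9, C=golden ratio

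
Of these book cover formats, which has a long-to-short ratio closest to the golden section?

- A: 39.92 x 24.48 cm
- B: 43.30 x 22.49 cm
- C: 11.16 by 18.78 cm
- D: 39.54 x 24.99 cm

Target golden ratio ≈ 1.618.
A: 1.631 (Δ0.013)  B: 1.925 (Δ0.307)  C: 1.683 (Δ0.065)  D: 1.582 (Δ0.036)

A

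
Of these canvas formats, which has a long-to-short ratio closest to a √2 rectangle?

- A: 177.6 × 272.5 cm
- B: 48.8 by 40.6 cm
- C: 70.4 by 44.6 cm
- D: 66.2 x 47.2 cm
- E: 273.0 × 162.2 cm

Target root-2 ≈ 1.414.
A: 1.534 (Δ0.120)  B: 1.202 (Δ0.212)  C: 1.578 (Δ0.164)  D: 1.403 (Δ0.011)  E: 1.683 (Δ0.269)

D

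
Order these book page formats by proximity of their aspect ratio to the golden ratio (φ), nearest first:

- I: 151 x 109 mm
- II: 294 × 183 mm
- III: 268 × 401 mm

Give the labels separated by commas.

Ratios: I = 151 / 109 ≈ 1.385; II = 294 / 183 ≈ 1.607; III = 401 / 268 ≈ 1.496.
|Δ from 1.618|: I 0.233; II 0.011; III 0.122.

II, III, I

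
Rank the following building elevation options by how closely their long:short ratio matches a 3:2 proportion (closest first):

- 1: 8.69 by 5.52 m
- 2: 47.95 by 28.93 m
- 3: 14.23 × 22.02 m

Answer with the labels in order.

Ratios: 1 = 8.69 / 5.52 ≈ 1.574; 2 = 47.95 / 28.93 ≈ 1.657; 3 = 22.02 / 14.23 ≈ 1.547.
|Δ from 1.500|: 1 0.074; 2 0.157; 3 0.047.

3, 1, 2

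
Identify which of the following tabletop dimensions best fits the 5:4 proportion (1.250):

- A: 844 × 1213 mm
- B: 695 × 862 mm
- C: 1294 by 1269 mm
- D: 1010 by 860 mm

B

Ratios (long/short): A ≈ 1.437; B ≈ 1.240; C ≈ 1.020; D ≈ 1.174.
5:4 ≈ 1.250; option B is nearest (Δ 0.010).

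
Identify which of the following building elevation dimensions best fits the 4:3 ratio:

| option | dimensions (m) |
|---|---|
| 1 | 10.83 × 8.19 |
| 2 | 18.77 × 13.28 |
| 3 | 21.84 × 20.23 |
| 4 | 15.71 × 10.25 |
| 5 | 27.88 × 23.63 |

Target 4:3 ≈ 1.333.
1: 1.322 (Δ0.011)  2: 1.413 (Δ0.080)  3: 1.080 (Δ0.253)  4: 1.533 (Δ0.200)  5: 1.180 (Δ0.153)

1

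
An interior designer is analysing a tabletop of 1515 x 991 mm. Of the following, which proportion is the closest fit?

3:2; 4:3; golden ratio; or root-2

3:2

Ratio = 1515 / 991 ≈ 1.529.
Distances: 3:2 1.500 (Δ 0.029); 4:3 1.333 (Δ 0.196); golden ratio 1.618 (Δ 0.089); root-2 1.414 (Δ 0.115).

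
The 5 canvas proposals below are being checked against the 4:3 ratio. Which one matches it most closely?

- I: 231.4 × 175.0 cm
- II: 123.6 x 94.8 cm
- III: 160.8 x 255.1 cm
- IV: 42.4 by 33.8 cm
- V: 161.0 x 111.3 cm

I

Ratios (long/short): I ≈ 1.322; II ≈ 1.304; III ≈ 1.586; IV ≈ 1.254; V ≈ 1.447.
4:3 ≈ 1.333; option I is nearest (Δ 0.011).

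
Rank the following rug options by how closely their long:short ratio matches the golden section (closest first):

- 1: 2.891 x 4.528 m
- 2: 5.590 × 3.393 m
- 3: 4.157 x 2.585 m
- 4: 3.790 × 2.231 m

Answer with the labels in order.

3, 2, 1, 4

Ratios: 1 = 4.528 / 2.891 ≈ 1.566; 2 = 5.590 / 3.393 ≈ 1.648; 3 = 4.157 / 2.585 ≈ 1.608; 4 = 3.790 / 2.231 ≈ 1.699.
|Δ from 1.618|: 1 0.052; 2 0.030; 3 0.010; 4 0.081.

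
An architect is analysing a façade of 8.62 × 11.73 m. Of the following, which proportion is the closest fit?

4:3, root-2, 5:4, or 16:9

4:3

11.73/8.62 ≈ 1.361. Nearest candidates are 4:3 (1.333, off by 0.028) and root-2 (1.414, off by 0.053).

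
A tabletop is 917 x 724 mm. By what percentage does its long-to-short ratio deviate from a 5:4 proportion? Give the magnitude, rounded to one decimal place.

1.3%

Ratio = 917 / 724 ≈ 1.2666.
Ideal 5:4 = 1.2500. |1.2666 − 1.2500| / 1.2500 ≈ 1.33% → 1.3%.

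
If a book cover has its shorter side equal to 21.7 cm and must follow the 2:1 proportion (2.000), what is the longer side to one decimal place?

2:1 = 2.00000.
Longer side = 21.7 × 2.00000 ≈ 43.400 → 43.4 cm.

43.4 cm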